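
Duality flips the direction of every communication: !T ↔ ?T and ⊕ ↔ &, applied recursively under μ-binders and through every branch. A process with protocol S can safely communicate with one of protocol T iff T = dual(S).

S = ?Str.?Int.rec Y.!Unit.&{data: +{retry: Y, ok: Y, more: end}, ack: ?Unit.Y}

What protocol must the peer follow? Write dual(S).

?Str = !Str
  ?Int = !Int
    rec Y = rec Y  (rec unchanged)
      !Unit = ?Unit
        &{data,ack} = +{data,ack}  (offer→select)
          case data:
            +{retry,ok,more} = &{retry,ok,more}  (internal→external)
              case retry:
                Y ↦ Y
              case ok:
                Y ↦ Y
              case more:
                end ↦ end
          case ack:
            ?Unit = !Unit
              Y ↦ Y

!Str.!Int.rec Y.?Unit.+{data: &{retry: Y, ok: Y, more: end}, ack: !Unit.Y}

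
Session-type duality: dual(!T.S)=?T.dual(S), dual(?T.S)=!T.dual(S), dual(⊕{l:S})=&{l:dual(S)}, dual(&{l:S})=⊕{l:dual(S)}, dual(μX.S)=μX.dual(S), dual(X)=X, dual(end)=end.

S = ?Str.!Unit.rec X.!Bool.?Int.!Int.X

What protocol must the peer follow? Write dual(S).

?Str → !Str
  !Unit → ?Unit
    rec X → rec X  (binder kept)
      !Bool → ?Bool
        ?Int → !Int
          !Int → ?Int
            dual(X) = X

!Str.?Unit.rec X.?Bool.!Int.?Int.X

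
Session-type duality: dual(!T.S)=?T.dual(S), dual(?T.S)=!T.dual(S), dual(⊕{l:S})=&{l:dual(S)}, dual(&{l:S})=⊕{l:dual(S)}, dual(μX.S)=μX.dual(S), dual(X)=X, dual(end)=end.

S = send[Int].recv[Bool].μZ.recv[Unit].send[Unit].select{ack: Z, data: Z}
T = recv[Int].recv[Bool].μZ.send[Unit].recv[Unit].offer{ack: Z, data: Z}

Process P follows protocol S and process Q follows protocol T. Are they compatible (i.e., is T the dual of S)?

NO

send[Int] ‖ recv[Int]  ok
  recv[Bool] ‖ recv[Bool]  ✗ same direction on both sides — not dual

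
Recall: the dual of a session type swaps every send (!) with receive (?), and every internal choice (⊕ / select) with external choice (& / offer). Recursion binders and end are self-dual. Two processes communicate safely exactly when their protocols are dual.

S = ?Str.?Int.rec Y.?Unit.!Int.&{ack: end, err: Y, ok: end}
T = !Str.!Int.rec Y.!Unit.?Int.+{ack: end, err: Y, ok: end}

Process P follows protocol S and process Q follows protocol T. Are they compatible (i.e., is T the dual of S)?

?Str | !Str  match
  ?Int | !Int  match
    rec Y | rec Y  match (binder kept)
      ?Unit | !Unit  match
        !Int | ?Int  match
          &{ack,err,ok} | +{ack,err,ok}  match same labels
            [ack]
              end | end  match
            [err]
              Y | Y  match
            [ok]
              end | end  match

YES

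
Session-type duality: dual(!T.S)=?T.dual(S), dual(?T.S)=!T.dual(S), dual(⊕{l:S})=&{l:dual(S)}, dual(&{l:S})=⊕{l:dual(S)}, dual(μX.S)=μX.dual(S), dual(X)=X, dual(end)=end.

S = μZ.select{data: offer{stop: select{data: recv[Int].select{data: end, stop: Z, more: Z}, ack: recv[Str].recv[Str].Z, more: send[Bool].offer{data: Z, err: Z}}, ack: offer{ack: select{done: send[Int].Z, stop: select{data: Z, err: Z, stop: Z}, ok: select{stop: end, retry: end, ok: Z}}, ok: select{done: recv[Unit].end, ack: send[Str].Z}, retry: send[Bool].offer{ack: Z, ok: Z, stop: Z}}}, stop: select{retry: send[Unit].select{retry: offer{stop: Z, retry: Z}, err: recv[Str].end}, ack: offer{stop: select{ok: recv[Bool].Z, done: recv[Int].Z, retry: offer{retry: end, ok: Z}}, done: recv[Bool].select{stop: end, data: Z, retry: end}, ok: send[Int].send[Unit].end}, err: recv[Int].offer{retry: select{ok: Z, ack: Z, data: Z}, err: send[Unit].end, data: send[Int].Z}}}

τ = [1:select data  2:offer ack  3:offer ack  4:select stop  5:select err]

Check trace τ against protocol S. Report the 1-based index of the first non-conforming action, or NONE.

@1 select data  match  now at offer{stop: select{data: recv[Int].select{data: end, stop: μZ.…, more: μZ.…}, ack: recv[Str].recv[Str].μZ.…, more: send[Bool].offer{data: μZ.…, err: μZ.…}}, ack: offer{ack: select{done: send[Int].μZ.…, stop: select{data: μZ.…, err: μZ.…, stop: μZ.…}, ok: select{stop: end, retry: end, ok: μZ.…}}, ok: select{done: recv[Unit].end, ack: send[Str].μZ.…}, retry: send[Bool].offer{ack: μZ.…, ok: μZ.…, stop: μZ.…}}}
@2 offer ack  match  now at offer{ack: select{done: send[Int].μZ.…, stop: select{data: μZ.…, err: μZ.…, stop: μZ.…}, ok: select{stop: end, retry: end, ok: μZ.…}}, ok: select{done: recv[Unit].end, ack: send[Str].μZ.…}, retry: send[Bool].offer{ack: μZ.…, ok: μZ.…, stop: μZ.…}}
@3 offer ack  match  now at select{done: send[Int].μZ.…, stop: select{data: μZ.…, err: μZ.…, stop: μZ.…}, ok: select{stop: end, retry: end, ok: μZ.…}}
@4 select stop  match  now at select{data: μZ.…, err: μZ.…, stop: μZ.…}
@5 select err  match  now at μZ.…
τ conforms to S (length 5)

NONE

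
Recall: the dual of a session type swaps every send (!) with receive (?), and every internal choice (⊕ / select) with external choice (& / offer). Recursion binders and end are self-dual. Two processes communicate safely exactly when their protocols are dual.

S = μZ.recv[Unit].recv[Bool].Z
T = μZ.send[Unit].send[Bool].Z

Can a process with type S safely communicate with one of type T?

YES

μZ ‖ μZ  match (rec unchanged)
  recv[Unit] ‖ send[Unit]  match
    recv[Bool] ‖ send[Bool]  match
      Z ‖ Z  match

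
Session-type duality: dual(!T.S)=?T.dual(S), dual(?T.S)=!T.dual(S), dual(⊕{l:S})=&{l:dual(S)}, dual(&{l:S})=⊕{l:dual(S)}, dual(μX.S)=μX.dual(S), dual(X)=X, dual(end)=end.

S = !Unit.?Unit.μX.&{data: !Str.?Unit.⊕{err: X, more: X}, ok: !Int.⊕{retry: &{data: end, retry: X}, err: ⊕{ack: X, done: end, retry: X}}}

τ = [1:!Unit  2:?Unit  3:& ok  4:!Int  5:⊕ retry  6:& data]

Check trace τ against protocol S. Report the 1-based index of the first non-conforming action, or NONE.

[1] !Unit  match  now at ?Unit.μX.…
[2] ?Unit  match  now at μX.…
[3] & ok  match  now at !Int.⊕{retry: &{data: end, retry: μX.…}, err: ⊕{ack: μX.…, done: end, retry: μX.…}}
[4] !Int  match  now at ⊕{retry: &{data: end, retry: μX.…}, err: ⊕{ack: μX.…, done: end, retry: μX.…}}
[5] ⊕ retry  match  now at &{data: end, retry: μX.…}
[6] & data  match  now at end
τ conforms to S (length 6)

NONE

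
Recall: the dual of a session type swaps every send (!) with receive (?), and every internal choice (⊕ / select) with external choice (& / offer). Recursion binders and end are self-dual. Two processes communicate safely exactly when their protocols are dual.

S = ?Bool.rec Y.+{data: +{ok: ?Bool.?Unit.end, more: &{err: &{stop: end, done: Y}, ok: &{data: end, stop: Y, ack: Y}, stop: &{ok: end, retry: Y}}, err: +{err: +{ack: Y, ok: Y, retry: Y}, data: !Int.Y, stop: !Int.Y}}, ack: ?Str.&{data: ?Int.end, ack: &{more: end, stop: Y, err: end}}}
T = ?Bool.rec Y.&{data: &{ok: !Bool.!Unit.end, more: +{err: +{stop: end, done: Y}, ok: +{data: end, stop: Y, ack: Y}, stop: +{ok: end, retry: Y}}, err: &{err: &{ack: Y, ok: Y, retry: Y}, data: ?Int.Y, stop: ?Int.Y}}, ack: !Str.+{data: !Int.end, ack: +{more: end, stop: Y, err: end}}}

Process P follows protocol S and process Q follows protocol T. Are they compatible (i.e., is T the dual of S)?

NO

?Bool vs ?Bool  ✗ same direction on both sides — not dual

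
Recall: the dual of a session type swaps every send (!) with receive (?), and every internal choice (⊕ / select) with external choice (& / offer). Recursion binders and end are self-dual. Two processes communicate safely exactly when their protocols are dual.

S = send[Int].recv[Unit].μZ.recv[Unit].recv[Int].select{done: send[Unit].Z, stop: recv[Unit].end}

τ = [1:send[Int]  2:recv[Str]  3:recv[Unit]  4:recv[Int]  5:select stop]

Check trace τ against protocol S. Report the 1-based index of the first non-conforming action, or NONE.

@1 send[Int]  match  state: recv[Unit].μZ.…
@2 got recv[Str], protocol expects recv[Unit]  ✗

2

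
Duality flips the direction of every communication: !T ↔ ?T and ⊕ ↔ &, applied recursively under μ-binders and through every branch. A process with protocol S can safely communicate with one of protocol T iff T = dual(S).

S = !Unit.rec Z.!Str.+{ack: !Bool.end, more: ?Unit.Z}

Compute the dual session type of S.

!Unit ↦ ?Unit
  rec Z ↦ rec Z  (μ self-dual)
    !Str ↦ ?Str
      +{ack,more} ↦ &{ack,more}  (select→offer)
        • ack:
          !Bool ↦ ?Bool
            end self-dual
        • more:
          ?Unit ↦ !Unit
            Z self-dual

?Unit.rec Z.?Str.&{ack: ?Bool.end, more: !Unit.Z}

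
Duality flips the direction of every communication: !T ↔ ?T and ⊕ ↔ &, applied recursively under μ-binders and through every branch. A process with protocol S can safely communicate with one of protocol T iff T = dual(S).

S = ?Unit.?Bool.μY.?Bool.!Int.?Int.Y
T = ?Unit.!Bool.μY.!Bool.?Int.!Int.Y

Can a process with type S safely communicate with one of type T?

NO

?Unit ‖ ?Unit  ✗ same direction on both sides — not dual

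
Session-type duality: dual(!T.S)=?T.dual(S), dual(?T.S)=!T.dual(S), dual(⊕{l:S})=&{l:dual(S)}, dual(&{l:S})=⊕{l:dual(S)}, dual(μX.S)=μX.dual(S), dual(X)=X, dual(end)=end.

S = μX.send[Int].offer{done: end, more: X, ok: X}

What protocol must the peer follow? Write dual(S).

μX = μX  (binder kept)
  send[Int] = recv[Int]
    offer{done,more,ok} = select{done,more,ok}  (external→internal)
      • done:
        dual(end) = end
      • more:
        dual(X) = X
      • ok:
        dual(X) = X

μX.recv[Int].select{done: end, more: X, ok: X}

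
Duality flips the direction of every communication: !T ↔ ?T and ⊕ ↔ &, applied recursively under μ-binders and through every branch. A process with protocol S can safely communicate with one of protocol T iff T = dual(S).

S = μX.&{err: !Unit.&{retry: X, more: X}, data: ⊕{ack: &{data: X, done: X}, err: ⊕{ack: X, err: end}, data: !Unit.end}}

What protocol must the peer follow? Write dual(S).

μX.⊕{err: ?Unit.⊕{retry: X, more: X}, data: &{ack: ⊕{data: X, done: X}, err: &{ack: X, err: end}, data: ?Unit.end}}

μX → μX  (binder kept)
  &{err,data} → ⊕{err,data}  (&→⊕)
    • err:
      !Unit → ?Unit
        &{retry,more} → ⊕{retry,more}  (&→⊕)
          • retry:
            X ↦ X
          • more:
            X ↦ X
    • data:
      ⊕{ack,err,data} → &{ack,err,data}  (⊕→&)
        • ack:
          &{data,done} → ⊕{data,done}  (&→⊕)
            • data:
              X ↦ X
            • done:
              X ↦ X
        • err:
          ⊕{ack,err} → &{ack,err}  (⊕→&)
            • ack:
              X ↦ X
            • err:
              end ↦ end
        • data:
          !Unit → ?Unit
            end ↦ end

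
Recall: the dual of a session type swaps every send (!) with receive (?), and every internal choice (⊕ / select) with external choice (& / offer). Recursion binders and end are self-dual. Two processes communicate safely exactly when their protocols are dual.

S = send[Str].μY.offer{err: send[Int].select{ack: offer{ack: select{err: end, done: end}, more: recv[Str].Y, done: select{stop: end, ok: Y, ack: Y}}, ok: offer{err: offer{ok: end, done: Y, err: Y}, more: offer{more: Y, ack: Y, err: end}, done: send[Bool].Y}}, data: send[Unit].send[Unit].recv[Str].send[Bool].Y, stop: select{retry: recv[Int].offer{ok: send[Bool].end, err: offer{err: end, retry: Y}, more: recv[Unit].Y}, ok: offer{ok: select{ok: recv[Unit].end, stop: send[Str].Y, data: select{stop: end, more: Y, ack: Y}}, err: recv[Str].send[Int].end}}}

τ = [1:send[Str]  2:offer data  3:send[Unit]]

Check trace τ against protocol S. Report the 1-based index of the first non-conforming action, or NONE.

NONE

@1 send[Str]  ✓  now at μY.…
@2 offer data  ✓  now at send[Unit].send[Unit].recv[Str].send[Bool].μY.…
@3 send[Unit]  ✓  now at send[Unit].recv[Str].send[Bool].μY.…
all 3 steps conform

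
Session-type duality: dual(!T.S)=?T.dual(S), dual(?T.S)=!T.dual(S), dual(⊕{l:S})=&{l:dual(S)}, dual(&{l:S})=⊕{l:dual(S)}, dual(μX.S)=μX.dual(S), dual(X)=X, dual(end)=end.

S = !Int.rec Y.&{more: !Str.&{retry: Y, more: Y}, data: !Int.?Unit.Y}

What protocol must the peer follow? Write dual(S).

?Int.rec Y.+{more: ?Str.+{retry: Y, more: Y}, data: ?Int.!Unit.Y}

!Int = ?Int
  rec Y = rec Y  (rec unchanged)
    &{more,data} = +{more,data}  (offer→select)
      [more]
        !Str = ?Str
          &{retry,more} = +{retry,more}  (offer→select)
            [retry]
              Y ↦ Y
            [more]
              Y ↦ Y
      [data]
        !Int = ?Int
          ?Unit = !Unit
            Y ↦ Y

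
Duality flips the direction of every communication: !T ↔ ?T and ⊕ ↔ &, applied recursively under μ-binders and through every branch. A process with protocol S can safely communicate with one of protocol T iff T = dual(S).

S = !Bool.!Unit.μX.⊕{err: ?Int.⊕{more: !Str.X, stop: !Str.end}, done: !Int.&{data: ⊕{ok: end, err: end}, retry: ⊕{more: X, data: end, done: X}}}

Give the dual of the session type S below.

?Bool.?Unit.μX.&{err: !Int.&{more: ?Str.X, stop: ?Str.end}, done: ?Int.⊕{data: &{ok: end, err: end}, retry: &{more: X, data: end, done: X}}}

!Bool → ?Bool
  !Unit → ?Unit
    μX → μX  (binder kept)
      ⊕{err,done} → &{err,done}  (⊕→&)
        [err]
          ?Int → !Int
            ⊕{more,stop} → &{more,stop}  (⊕→&)
              [more]
                !Str → ?Str
                  X ↦ X
              [stop]
                !Str → ?Str
                  end ↦ end
        [done]
          !Int → ?Int
            &{data,retry} → ⊕{data,retry}  (external→internal)
              [data]
                ⊕{ok,err} → &{ok,err}  (⊕→&)
                  [ok]
                    end ↦ end
                  [err]
                    end ↦ end
              [retry]
                ⊕{more,data,done} → &{more,data,done}  (⊕→&)
                  [more]
                    X ↦ X
                  [data]
                    end ↦ end
                  [done]
                    X ↦ X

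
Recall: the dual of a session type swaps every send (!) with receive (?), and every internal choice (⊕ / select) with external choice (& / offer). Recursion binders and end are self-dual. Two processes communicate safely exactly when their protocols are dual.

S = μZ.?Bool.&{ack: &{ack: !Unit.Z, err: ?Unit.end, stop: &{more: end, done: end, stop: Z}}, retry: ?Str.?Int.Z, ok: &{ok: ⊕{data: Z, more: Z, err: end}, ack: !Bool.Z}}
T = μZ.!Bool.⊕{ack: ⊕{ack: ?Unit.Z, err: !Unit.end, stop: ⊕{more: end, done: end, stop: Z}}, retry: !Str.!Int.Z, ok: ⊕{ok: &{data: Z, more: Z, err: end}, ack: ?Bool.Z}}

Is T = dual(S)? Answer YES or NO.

YES

μZ | μZ  ok (μ self-dual)
  ?Bool | !Bool  ok
    &{ack,retry,ok} | ⊕{ack,retry,ok}  ok label sets agree
      case ack:
        &{ack,err,stop} | ⊕{ack,err,stop}  ok label sets agree
          case ack:
            !Unit | ?Unit  ok
              Z | Z  ok
          case err:
            ?Unit | !Unit  ok
              end | end  ok
          case stop:
            &{more,done,stop} | ⊕{more,done,stop}  ok label sets agree
              case more:
                end | end  ok
              case done:
                end | end  ok
              case stop:
                Z | Z  ok
      case retry:
        ?Str | !Str  ok
          ?Int | !Int  ok
            Z | Z  ok
      case ok:
        &{ok,ack} | ⊕{ok,ack}  ok label sets agree
          case ok:
            ⊕{data,more,err} | &{data,more,err}  ok label sets agree
              case data:
                Z | Z  ok
              case more:
                Z | Z  ok
              case err:
                end | end  ok
          case ack:
            !Bool | ?Bool  ok
              Z | Z  ok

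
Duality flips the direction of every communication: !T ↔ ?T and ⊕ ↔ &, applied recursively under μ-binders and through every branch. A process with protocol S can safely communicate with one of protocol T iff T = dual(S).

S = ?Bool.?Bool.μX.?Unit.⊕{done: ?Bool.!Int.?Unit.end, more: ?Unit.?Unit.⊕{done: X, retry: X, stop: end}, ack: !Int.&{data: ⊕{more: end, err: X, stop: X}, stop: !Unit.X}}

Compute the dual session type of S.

!Bool.!Bool.μX.!Unit.&{done: !Bool.?Int.!Unit.end, more: !Unit.!Unit.&{done: X, retry: X, stop: end}, ack: ?Int.⊕{data: &{more: end, err: X, stop: X}, stop: ?Unit.X}}

?Bool = !Bool
  ?Bool = !Bool
    μX = μX  (binder kept)
      ?Unit = !Unit
        ⊕{done,more,ack} = &{done,more,ack}  (internal→external)
          [done]
            ?Bool = !Bool
              !Int = ?Int
                ?Unit = !Unit
                  end ↦ end
          [more]
            ?Unit = !Unit
              ?Unit = !Unit
                ⊕{done,retry,stop} = &{done,retry,stop}  (internal→external)
                  [done]
                    X ↦ X
                  [retry]
                    X ↦ X
                  [stop]
                    end ↦ end
          [ack]
            !Int = ?Int
              &{data,stop} = ⊕{data,stop}  (external→internal)
                [data]
                  ⊕{more,err,stop} = &{more,err,stop}  (internal→external)
                    [more]
                      end ↦ end
                    [err]
                      X ↦ X
                    [stop]
                      X ↦ X
                [stop]
                  !Unit = ?Unit
                    X ↦ X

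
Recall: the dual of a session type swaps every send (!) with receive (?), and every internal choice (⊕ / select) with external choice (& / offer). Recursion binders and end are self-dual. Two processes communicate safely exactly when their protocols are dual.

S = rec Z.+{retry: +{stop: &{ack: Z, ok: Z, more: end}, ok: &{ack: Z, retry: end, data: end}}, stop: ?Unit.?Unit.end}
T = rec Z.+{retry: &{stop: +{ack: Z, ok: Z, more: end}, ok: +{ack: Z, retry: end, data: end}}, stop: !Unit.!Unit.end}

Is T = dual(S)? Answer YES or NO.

NO

rec Z ‖ rec Z  match (rec unchanged)
  +{retry,stop} ‖ +{retry,stop}  ✗ choice polarity not flipped — not dual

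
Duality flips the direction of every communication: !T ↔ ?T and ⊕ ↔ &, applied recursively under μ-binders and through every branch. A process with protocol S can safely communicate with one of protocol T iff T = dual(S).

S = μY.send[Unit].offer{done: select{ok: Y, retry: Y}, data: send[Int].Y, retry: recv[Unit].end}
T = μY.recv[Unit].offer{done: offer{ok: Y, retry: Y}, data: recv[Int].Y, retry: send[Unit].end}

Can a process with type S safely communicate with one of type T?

NO

μY | μY  ok (binder kept)
  send[Unit] | recv[Unit]  ok
    offer{done,data,retry} | offer{done,data,retry}  ✗ choice polarity not flipped — not dual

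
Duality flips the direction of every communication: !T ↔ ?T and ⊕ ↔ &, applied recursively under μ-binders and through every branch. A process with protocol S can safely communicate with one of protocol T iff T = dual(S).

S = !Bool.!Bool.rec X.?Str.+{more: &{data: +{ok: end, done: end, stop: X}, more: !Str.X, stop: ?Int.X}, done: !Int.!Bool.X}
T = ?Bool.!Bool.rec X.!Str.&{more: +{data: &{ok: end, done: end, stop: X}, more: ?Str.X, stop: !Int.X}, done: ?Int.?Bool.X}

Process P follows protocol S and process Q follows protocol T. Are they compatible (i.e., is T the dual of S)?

!Bool ‖ ?Bool  ok
  !Bool ‖ !Bool  ✗ same direction on both sides — not dual

NO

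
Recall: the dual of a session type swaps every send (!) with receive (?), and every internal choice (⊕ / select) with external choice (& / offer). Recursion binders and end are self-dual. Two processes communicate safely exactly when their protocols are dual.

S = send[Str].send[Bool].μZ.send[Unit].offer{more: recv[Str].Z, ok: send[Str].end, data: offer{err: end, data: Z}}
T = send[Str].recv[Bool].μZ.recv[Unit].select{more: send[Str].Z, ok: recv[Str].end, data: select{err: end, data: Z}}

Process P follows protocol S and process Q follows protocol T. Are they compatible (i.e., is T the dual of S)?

send[Str] | send[Str]  ✗ same direction on both sides — not dual

NO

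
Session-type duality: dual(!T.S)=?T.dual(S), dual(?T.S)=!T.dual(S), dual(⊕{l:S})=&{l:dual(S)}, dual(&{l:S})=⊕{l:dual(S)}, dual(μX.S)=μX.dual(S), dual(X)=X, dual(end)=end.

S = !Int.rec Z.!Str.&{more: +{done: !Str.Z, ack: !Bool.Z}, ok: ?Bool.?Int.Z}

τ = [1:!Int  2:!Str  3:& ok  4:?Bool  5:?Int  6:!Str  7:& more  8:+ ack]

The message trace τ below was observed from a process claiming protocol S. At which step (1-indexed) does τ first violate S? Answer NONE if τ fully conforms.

NONE

@1 !Int  ok  residual = rec Z.…
@2 !Str  ok  residual = &{more: +{done: !Str.rec Z.…, ack: !Bool.rec Z.…}, ok: ?Bool.?Int.rec Z.…}
@3 & ok  ok  residual = ?Bool.?Int.rec Z.…
@4 ?Bool  ok  residual = ?Int.rec Z.…
@5 ?Int  ok  residual = rec Z.…
@6 !Str  ok  residual = &{more: +{done: !Str.rec Z.…, ack: !Bool.rec Z.…}, ok: ?Bool.?Int.rec Z.…}
@7 & more  ok  residual = +{done: !Str.rec Z.…, ack: !Bool.rec Z.…}
@8 + ack  ok  residual = !Bool.rec Z.…
all 8 steps conform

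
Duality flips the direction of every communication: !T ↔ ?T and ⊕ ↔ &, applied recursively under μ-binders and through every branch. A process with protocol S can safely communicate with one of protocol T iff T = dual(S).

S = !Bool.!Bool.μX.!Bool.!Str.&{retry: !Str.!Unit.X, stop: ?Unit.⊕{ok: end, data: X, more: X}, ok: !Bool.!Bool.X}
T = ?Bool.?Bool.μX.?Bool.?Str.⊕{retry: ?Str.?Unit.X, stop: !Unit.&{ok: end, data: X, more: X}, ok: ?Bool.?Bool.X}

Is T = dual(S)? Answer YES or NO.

!Bool ‖ ?Bool  ok
  !Bool ‖ ?Bool  ok
    μX ‖ μX  ok (rec unchanged)
      !Bool ‖ ?Bool  ok
        !Str ‖ ?Str  ok
          &{retry,stop,ok} ‖ ⊕{retry,stop,ok}  ok same labels
            • retry:
              !Str ‖ ?Str  ok
                !Unit ‖ ?Unit  ok
                  X ‖ X  ok
            • stop:
              ?Unit ‖ !Unit  ok
                ⊕{ok,data,more} ‖ &{ok,data,more}  ok same labels
                  • ok:
                    end ‖ end  ok
                  • data:
                    X ‖ X  ok
                  • more:
                    X ‖ X  ok
            • ok:
              !Bool ‖ ?Bool  ok
                !Bool ‖ ?Bool  ok
                  X ‖ X  ok

YES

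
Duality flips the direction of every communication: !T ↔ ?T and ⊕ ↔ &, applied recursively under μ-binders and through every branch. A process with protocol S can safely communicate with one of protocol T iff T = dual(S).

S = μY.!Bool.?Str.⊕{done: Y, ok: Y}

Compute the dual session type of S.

μY.?Bool.!Str.&{done: Y, ok: Y}

μY = μY  (μ self-dual)
  !Bool = ?Bool
    ?Str = !Str
      ⊕{done,ok} = &{done,ok}  (select→offer)
        case done:
          Y self-dual
        case ok:
          Y self-dual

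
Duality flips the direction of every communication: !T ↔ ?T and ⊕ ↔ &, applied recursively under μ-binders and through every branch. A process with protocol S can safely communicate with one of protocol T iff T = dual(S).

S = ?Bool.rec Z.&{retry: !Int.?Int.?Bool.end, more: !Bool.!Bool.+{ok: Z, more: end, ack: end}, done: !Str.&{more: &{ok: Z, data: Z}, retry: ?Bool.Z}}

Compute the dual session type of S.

?Bool ↦ !Bool
  rec Z ↦ rec Z  (μ self-dual)
    &{retry,more,done} ↦ +{retry,more,done}  (offer→select)
      case retry:
        !Int ↦ ?Int
          ?Int ↦ !Int
            ?Bool ↦ !Bool
              end self-dual
      case more:
        !Bool ↦ ?Bool
          !Bool ↦ ?Bool
            +{ok,more,ack} ↦ &{ok,more,ack}  (internal→external)
              case ok:
                Z self-dual
              case more:
                end self-dual
              case ack:
                end self-dual
      case done:
        !Str ↦ ?Str
          &{more,retry} ↦ +{more,retry}  (offer→select)
            case more:
              &{ok,data} ↦ +{ok,data}  (offer→select)
                case ok:
                  Z self-dual
                case data:
                  Z self-dual
            case retry:
              ?Bool ↦ !Bool
                Z self-dual

!Bool.rec Z.+{retry: ?Int.!Int.!Bool.end, more: ?Bool.?Bool.&{ok: Z, more: end, ack: end}, done: ?Str.+{more: +{ok: Z, data: Z}, retry: !Bool.Z}}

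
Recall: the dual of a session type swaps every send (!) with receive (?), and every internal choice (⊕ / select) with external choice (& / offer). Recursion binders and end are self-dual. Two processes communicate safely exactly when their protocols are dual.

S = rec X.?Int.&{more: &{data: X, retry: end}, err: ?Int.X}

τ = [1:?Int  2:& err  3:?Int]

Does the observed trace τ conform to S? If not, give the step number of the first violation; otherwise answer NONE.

step 1: ?Int  ✓  residual = &{more: &{data: rec X.…, retry: end}, err: ?Int.rec X.…}
step 2: & err  ✓  residual = ?Int.rec X.…
step 3: ?Int  ✓  residual = rec X.…
trace exhausted — no violation

NONE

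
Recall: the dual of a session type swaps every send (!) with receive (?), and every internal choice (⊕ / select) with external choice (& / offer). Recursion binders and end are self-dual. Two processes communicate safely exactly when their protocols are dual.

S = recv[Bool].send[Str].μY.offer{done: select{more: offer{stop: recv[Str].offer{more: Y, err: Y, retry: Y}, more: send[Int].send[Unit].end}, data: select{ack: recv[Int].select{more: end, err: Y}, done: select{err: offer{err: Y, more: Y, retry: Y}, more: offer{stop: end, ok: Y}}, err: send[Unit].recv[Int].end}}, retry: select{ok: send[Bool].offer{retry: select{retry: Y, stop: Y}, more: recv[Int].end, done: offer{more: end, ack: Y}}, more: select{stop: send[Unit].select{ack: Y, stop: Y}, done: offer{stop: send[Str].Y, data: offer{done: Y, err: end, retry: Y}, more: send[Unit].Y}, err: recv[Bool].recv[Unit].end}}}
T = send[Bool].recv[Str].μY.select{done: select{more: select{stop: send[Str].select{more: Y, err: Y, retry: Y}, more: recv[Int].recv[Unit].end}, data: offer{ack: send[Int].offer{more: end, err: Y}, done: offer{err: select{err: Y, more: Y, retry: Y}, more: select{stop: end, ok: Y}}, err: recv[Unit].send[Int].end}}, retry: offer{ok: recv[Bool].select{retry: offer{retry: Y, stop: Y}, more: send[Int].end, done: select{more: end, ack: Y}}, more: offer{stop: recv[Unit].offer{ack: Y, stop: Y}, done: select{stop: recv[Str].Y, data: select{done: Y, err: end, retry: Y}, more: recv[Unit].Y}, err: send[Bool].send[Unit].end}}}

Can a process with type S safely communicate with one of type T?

recv[Bool] | send[Bool]  ok
  send[Str] | recv[Str]  ok
    μY | μY  ok (μ self-dual)
      offer{done,retry} | select{done,retry}  ok label sets agree
        case done:
          select{more,data} | select{more,data}  ✗ choice polarity not flipped — not dual

NO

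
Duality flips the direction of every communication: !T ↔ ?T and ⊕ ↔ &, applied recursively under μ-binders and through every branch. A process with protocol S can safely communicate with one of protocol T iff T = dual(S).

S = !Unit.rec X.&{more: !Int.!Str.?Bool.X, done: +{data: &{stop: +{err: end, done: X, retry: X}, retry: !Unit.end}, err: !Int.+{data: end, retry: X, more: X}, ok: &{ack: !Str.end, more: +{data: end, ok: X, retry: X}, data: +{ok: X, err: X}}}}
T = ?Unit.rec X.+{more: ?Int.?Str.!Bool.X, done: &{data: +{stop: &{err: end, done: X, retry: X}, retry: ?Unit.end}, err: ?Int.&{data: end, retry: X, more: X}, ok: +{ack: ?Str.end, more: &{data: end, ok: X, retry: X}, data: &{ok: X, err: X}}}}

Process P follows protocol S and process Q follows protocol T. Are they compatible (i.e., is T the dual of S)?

YES

!Unit ‖ ?Unit  ✓
  rec X ‖ rec X  ✓ (binder kept)
    &{more,done} ‖ +{more,done}  ✓ labels match
      • more:
        !Int ‖ ?Int  ✓
          !Str ‖ ?Str  ✓
            ?Bool ‖ !Bool  ✓
              X ‖ X  ✓
      • done:
        +{data,err,ok} ‖ &{data,err,ok}  ✓ labels match
          • data:
            &{stop,retry} ‖ +{stop,retry}  ✓ labels match
              • stop:
                +{err,done,retry} ‖ &{err,done,retry}  ✓ labels match
                  • err:
                    end ‖ end  ✓
                  • done:
                    X ‖ X  ✓
                  • retry:
                    X ‖ X  ✓
              • retry:
                !Unit ‖ ?Unit  ✓
                  end ‖ end  ✓
          • err:
            !Int ‖ ?Int  ✓
              +{data,retry,more} ‖ &{data,retry,more}  ✓ labels match
                • data:
                  end ‖ end  ✓
                • retry:
                  X ‖ X  ✓
                • more:
                  X ‖ X  ✓
          • ok:
            &{ack,more,data} ‖ +{ack,more,data}  ✓ labels match
              • ack:
                !Str ‖ ?Str  ✓
                  end ‖ end  ✓
              • more:
                +{data,ok,retry} ‖ &{data,ok,retry}  ✓ labels match
                  • data:
                    end ‖ end  ✓
                  • ok:
                    X ‖ X  ✓
                  • retry:
                    X ‖ X  ✓
              • data:
                +{ok,err} ‖ &{ok,err}  ✓ labels match
                  • ok:
                    X ‖ X  ✓
                  • err:
                    X ‖ X  ✓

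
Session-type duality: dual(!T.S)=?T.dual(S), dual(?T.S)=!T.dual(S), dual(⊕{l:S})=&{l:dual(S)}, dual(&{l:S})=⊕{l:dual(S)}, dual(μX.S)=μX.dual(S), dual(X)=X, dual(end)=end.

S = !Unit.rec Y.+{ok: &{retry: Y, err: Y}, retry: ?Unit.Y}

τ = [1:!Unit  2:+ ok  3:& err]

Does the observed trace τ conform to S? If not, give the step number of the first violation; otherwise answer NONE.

[1] !Unit  ✓  cont: rec Y.…
[2] + ok  ✓  cont: &{retry: rec Y.…, err: rec Y.…}
[3] & err  ✓  cont: rec Y.…
τ conforms to S (length 3)

NONE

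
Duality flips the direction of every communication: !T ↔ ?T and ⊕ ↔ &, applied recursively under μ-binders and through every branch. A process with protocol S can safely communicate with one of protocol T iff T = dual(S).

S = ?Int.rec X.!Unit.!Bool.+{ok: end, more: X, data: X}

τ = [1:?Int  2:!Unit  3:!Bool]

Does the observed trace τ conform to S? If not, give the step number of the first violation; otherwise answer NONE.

NONE

[1] ?Int  ok  cont: rec X.…
[2] !Unit  ok  cont: !Bool.+{ok: end, more: rec X.…, data: rec X.…}
[3] !Bool  ok  cont: +{ok: end, more: rec X.…, data: rec X.…}
trace exhausted — no violation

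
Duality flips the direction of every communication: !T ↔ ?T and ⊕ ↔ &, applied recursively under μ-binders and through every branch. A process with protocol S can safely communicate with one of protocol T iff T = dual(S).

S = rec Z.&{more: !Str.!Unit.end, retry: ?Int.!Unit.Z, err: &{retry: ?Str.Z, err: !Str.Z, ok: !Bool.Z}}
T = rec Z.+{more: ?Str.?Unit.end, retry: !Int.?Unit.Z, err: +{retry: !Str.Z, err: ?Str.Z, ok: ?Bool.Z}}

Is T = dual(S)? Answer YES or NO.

rec Z vs rec Z  ok (binder kept)
  &{more,retry,err} vs +{more,retry,err}  ok same labels
    case more:
      !Str vs ?Str  ok
        !Unit vs ?Unit  ok
          end vs end  ok
    case retry:
      ?Int vs !Int  ok
        !Unit vs ?Unit  ok
          Z vs Z  ok
    case err:
      &{retry,err,ok} vs +{retry,err,ok}  ok same labels
        case retry:
          ?Str vs !Str  ok
            Z vs Z  ok
        case err:
          !Str vs ?Str  ok
            Z vs Z  ok
        case ok:
          !Bool vs ?Bool  ok
            Z vs Z  ok

YES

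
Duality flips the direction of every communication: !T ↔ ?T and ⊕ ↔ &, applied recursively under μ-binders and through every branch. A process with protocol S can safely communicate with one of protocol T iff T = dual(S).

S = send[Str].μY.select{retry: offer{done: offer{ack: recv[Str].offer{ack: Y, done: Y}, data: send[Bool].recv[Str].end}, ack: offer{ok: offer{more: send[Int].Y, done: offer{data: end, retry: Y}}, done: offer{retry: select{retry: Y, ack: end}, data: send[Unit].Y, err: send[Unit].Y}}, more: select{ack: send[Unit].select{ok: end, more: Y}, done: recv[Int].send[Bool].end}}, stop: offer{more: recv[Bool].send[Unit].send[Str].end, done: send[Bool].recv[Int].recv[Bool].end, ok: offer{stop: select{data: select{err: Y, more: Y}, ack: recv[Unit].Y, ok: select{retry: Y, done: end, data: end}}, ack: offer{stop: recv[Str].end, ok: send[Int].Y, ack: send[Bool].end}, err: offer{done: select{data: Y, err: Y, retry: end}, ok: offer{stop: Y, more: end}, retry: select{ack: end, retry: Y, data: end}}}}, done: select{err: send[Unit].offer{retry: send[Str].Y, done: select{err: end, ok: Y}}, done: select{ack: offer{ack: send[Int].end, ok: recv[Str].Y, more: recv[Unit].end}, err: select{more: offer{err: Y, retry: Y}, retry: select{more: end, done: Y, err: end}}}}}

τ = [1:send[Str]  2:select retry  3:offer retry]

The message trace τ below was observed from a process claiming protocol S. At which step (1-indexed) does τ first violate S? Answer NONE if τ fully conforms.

step 1: send[Str]  match  state: μY.…
step 2: select retry  match  state: offer{done: offer{ack: recv[Str].offer{ack: μY.…, done: μY.…}, data: send[Bool].recv[Str].end}, ack: offer{ok: offer{more: send[Int].μY.…, done: offer{data: end, retry: μY.…}}, done: offer{retry: select{retry: μY.…, ack: end}, data: send[Unit].μY.…, err: send[Unit].μY.…}}, more: select{ack: send[Unit].select{ok: end, more: μY.…}, done: recv[Int].send[Bool].end}}
step 3: got offer retry, protocol expects offer done or offer ack or offer more  ✗

3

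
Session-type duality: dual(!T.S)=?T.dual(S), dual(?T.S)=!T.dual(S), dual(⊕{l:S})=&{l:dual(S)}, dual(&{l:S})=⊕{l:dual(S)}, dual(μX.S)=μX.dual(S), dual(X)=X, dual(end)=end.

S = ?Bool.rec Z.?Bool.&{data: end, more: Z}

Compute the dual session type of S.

!Bool.rec Z.!Bool.+{data: end, more: Z}

?Bool ↦ !Bool
  rec Z ↦ rec Z  (μ self-dual)
    ?Bool ↦ !Bool
      &{data,more} ↦ +{data,more}  (offer→select)
        • data:
          end self-dual
        • more:
          Z self-dual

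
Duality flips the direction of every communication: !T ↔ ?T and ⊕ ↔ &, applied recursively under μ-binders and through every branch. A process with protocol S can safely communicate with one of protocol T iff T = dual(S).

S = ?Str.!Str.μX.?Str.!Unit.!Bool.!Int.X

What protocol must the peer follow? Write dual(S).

!Str.?Str.μX.!Str.?Unit.?Bool.?Int.X

?Str ↦ !Str
  !Str ↦ ?Str
    μX ↦ μX  (binder kept)
      ?Str ↦ !Str
        !Unit ↦ ?Unit
          !Bool ↦ ?Bool
            !Int ↦ ?Int
              X self-dual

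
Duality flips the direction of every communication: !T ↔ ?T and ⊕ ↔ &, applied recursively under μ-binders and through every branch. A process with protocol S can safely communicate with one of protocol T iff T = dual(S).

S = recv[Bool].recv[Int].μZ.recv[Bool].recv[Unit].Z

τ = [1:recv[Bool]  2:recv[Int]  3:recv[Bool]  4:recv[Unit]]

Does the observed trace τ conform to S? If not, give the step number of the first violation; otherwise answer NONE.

NONE

@1 recv[Bool]  match  state: recv[Int].μZ.…
@2 recv[Int]  match  state: μZ.…
@3 recv[Bool]  match  state: recv[Unit].μZ.…
@4 recv[Unit]  match  state: μZ.…
trace exhausted — no violation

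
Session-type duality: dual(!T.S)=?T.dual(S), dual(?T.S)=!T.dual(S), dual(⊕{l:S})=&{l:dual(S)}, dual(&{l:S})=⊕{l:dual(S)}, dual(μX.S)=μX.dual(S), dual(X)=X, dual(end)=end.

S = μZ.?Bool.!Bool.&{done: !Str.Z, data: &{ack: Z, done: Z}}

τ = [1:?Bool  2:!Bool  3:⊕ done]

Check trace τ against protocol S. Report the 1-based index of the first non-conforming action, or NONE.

[1] ?Bool  match  residual = !Bool.&{done: !Str.μZ.…, data: &{ack: μZ.…, done: μZ.…}}
[2] !Bool  match  residual = &{done: !Str.μZ.…, data: &{ack: μZ.…, done: μZ.…}}
[3] got ⊕ done, protocol expects & done or & data  ✗

3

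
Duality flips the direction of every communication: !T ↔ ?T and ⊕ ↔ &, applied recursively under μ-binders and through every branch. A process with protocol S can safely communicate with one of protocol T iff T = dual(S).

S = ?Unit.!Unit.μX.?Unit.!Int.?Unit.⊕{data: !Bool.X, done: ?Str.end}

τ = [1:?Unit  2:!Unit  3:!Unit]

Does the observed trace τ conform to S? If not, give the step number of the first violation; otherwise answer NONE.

@1 ?Unit  match  residual = !Unit.μX.…
@2 !Unit  match  residual = μX.…
@3 got !Unit, protocol expects ?Unit  ✗

3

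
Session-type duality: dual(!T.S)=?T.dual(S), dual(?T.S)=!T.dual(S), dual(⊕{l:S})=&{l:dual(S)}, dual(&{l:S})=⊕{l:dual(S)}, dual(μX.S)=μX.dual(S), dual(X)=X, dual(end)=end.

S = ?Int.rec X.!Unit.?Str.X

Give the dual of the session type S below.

?Int = !Int
  rec X = rec X  (μ self-dual)
    !Unit = ?Unit
      ?Str = !Str
        X ↦ X

!Int.rec X.?Unit.!Str.X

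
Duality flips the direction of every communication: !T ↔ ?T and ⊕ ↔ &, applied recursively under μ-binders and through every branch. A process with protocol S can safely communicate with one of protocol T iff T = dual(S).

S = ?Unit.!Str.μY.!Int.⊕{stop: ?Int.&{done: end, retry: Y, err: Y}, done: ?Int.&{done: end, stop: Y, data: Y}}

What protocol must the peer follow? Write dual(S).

?Unit ↦ !Unit
  !Str ↦ ?Str
    μY ↦ μY  (binder kept)
      !Int ↦ ?Int
        ⊕{stop,done} ↦ &{stop,done}  (⊕→&)
          • stop:
            ?Int ↦ !Int
              &{done,retry,err} ↦ ⊕{done,retry,err}  (&→⊕)
                • done:
                  end ↦ end
                • retry:
                  Y ↦ Y
                • err:
                  Y ↦ Y
          • done:
            ?Int ↦ !Int
              &{done,stop,data} ↦ ⊕{done,stop,data}  (&→⊕)
                • done:
                  end ↦ end
                • stop:
                  Y ↦ Y
                • data:
                  Y ↦ Y

!Unit.?Str.μY.?Int.&{stop: !Int.⊕{done: end, retry: Y, err: Y}, done: !Int.⊕{done: end, stop: Y, data: Y}}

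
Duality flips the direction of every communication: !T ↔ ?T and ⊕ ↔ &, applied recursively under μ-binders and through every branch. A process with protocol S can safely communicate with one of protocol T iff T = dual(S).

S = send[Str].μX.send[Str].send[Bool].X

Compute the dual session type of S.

send[Str] = recv[Str]
  μX = μX  (binder kept)
    send[Str] = recv[Str]
      send[Bool] = recv[Bool]
        X self-dual

recv[Str].μX.recv[Str].recv[Bool].X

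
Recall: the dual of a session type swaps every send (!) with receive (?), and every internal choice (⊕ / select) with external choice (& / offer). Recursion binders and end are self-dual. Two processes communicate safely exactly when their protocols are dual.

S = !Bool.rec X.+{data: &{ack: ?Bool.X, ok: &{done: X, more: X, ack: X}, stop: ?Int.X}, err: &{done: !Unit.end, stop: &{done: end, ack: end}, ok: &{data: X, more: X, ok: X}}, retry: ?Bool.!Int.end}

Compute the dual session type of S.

?Bool.rec X.&{data: +{ack: !Bool.X, ok: +{done: X, more: X, ack: X}, stop: !Int.X}, err: +{done: ?Unit.end, stop: +{done: end, ack: end}, ok: +{data: X, more: X, ok: X}}, retry: !Bool.?Int.end}

!Bool = ?Bool
  rec X = rec X  (μ self-dual)
    +{data,err,retry} = &{data,err,retry}  (⊕→&)
      • data:
        &{ack,ok,stop} = +{ack,ok,stop}  (&→⊕)
          • ack:
            ?Bool = !Bool
              X ↦ X
          • ok:
            &{done,more,ack} = +{done,more,ack}  (&→⊕)
              • done:
                X ↦ X
              • more:
                X ↦ X
              • ack:
                X ↦ X
          • stop:
            ?Int = !Int
              X ↦ X
      • err:
        &{done,stop,ok} = +{done,stop,ok}  (&→⊕)
          • done:
            !Unit = ?Unit
              end ↦ end
          • stop:
            &{done,ack} = +{done,ack}  (&→⊕)
              • done:
                end ↦ end
              • ack:
                end ↦ end
          • ok:
            &{data,more,ok} = +{data,more,ok}  (&→⊕)
              • data:
                X ↦ X
              • more:
                X ↦ X
              • ok:
                X ↦ X
      • retry:
        ?Bool = !Bool
          !Int = ?Int
            end ↦ end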